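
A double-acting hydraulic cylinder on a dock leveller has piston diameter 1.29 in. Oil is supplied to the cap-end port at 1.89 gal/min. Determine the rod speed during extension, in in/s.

v ≈ 5.57 in/s

Cap-side area A_cap = π/4 × (1.29 in)² = 1.307 in^2
v = Q / A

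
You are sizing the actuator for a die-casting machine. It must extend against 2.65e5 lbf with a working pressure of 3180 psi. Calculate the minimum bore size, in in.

Extension force acts on the full piston face: F = P × (π/4)D².
D = √(4F / (πP)) = √(4 × 2.65e5 lbf / (π × 3180 psi))

D ≈ 10.3 in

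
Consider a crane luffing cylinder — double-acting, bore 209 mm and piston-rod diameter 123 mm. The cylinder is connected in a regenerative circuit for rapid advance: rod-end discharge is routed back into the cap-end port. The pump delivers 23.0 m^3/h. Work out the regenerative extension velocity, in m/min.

In regeneration the rod-end outflow joins the pump flow into the cap end, so the net volume the pump must supply per unit advance equals the rod cross-section area.
Rod cross-section A_rod = π/4 × (123 mm)² = 11880 mm^2
v = Q_pump / A_rod

v ≈ 32.3 m/min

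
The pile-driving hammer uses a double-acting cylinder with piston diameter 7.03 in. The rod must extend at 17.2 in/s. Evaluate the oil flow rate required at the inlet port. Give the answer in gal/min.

Q ≈ 173 gal/min

Cap-side area A_cap = π/4 × (7.03 in)² = 38.82 in^2
Q = A × v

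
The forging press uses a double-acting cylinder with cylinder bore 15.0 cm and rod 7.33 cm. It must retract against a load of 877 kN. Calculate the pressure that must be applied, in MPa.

Rod-side annular area A_ann = π/4 × (15.0² − 7.33²) = 134.5 cm^2
Retraction: pressure acts on the annular area.
P = F / A = 877 kN / A

P ≈ 65.2 MPa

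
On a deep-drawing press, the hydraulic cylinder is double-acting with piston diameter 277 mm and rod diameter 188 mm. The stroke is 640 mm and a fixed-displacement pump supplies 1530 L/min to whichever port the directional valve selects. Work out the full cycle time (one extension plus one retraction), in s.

Cap-side area A_cap = π/4 × (277 mm)² = 60260 mm^2
Rod-side annular area A_ann = π/4 × (277² − 188²) = 32500 mm^2
t_ext = A_cap·L/Q = 1.512 s
t_ret = A_ann·L/Q = 0.8158 s
t_cycle = t_ext + t_ret

t ≈ 2.33 s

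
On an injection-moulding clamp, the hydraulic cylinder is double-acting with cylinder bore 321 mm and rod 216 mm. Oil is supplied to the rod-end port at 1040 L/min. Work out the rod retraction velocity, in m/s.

v ≈ 0.391 m/s

Rod-side annular area A_ann = π/4 × (321² − 216²) = 44280 mm^2
Flow into the rod-end port fills the annular volume.
v = Q / A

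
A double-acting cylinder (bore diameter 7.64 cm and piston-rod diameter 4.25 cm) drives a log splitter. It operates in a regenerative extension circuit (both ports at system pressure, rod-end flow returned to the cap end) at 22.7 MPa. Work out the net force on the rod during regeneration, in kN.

F ≈ 32.2 kN

With equal pressure on both faces, forces on the annular region cancel; the net push is pressure × rod cross-section.
Rod cross-section A_rod = π/4 × (4.25 cm)² = 14.19 cm^2
F = P × A_rod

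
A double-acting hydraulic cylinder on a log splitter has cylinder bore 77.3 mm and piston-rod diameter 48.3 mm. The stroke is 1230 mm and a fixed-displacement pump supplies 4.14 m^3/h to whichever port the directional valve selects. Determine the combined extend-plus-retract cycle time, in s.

t ≈ 8.08 s

Cap-side area A_cap = π/4 × (77.3 mm)² = 4693 mm^2
Rod-side annular area A_ann = π/4 × (77.3² − 48.3²) = 2861 mm^2
t_ext = A_cap·L/Q = 5.019 s
t_ret = A_ann·L/Q = 3.060 s
t_cycle = t_ext + t_ret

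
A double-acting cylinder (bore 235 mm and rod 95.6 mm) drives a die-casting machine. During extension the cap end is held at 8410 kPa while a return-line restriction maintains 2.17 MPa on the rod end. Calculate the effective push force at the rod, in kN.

Cap-side area A_cap = π/4 × (235 mm)² = 43370 mm^2
Rod-side annular area A_ann = π/4 × (235² − 95.6²) = 36200 mm^2
Net thrust = P_cap·A_cap − P_rod·A_ann = 364.8 kN − 78.54 kN

F ≈ 286 kN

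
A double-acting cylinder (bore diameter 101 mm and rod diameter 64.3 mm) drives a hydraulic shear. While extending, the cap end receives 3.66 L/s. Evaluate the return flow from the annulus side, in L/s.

Cap-side area A_cap = π/4 × (101 mm)² = 8012 mm^2
Rod-side annular area A_ann = π/4 × (101² − 64.3²) = 4765 mm^2
Piston speed v = Q_in/A_cap; rod-end outflow Q_out = v × A_ann = Q_in × A_ann/A_cap.

Q_out ≈ 2.18 L/s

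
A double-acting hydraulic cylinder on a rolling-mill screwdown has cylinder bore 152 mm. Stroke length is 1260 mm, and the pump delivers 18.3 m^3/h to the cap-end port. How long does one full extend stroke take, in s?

Cap-side area A_cap = π/4 × (152 mm)² = 18150 mm^2
Swept volume V = A × L; t = V / Q = A·L / Q

t ≈ 4.50 s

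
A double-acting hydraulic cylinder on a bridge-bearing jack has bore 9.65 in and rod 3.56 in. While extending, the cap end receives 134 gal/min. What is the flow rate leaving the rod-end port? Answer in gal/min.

Q_out ≈ 116 gal/min

Cap-side area A_cap = π/4 × (9.65 in)² = 73.14 in^2
Rod-side annular area A_ann = π/4 × (9.65² − 3.56²) = 63.18 in^2
Piston speed v = Q_in/A_cap; rod-end outflow Q_out = v × A_ann = Q_in × A_ann/A_cap.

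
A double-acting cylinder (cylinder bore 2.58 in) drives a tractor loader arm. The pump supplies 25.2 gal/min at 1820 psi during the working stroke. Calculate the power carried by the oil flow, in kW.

Hydraulic power = P × Q

W ≈ 20.0 kW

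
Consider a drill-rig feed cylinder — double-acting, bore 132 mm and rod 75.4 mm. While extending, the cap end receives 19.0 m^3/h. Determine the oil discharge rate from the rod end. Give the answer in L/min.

Q_out ≈ 213 L/min

Cap-side area A_cap = π/4 × (132 mm)² = 13680 mm^2
Rod-side annular area A_ann = π/4 × (132² − 75.4²) = 9220 mm^2
Piston speed v = Q_in/A_cap; rod-end outflow Q_out = v × A_ann = Q_in × A_ann/A_cap.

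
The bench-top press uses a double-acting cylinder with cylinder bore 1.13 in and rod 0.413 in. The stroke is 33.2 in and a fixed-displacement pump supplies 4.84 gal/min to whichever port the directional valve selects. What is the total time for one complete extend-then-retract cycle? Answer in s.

Cap-side area A_cap = π/4 × (1.13 in)² = 1.003 in^2
Rod-side annular area A_ann = π/4 × (1.13² − 0.413²) = 0.8689 in^2
t_ext = A_cap·L/Q = 1.787 s
t_ret = A_ann·L/Q = 1.548 s
t_cycle = t_ext + t_ret

t ≈ 3.33 s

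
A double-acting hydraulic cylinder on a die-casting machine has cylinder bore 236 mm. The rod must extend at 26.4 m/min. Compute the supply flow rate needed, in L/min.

Cap-side area A_cap = π/4 × (236 mm)² = 43740 mm^2
Q = A × v

Q ≈ 1150 L/min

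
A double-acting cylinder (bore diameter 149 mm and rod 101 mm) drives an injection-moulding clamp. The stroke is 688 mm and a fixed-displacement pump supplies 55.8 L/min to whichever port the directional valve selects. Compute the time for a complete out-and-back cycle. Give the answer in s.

Cap-side area A_cap = π/4 × (149 mm)² = 17440 mm^2
Rod-side annular area A_ann = π/4 × (149² − 101²) = 9425 mm^2
t_ext = A_cap·L/Q = 12.90 s
t_ret = A_ann·L/Q = 6.972 s
t_cycle = t_ext + t_ret

t ≈ 19.9 s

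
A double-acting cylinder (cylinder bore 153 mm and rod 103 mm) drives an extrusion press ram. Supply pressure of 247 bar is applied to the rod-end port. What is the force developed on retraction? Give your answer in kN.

F ≈ 248 kN

Rod-side annular area A_ann = π/4 × (153² − 103²) = 10050 mm^2
On retraction the pressure acts on the annular area (bore minus rod).
F = P × A_ann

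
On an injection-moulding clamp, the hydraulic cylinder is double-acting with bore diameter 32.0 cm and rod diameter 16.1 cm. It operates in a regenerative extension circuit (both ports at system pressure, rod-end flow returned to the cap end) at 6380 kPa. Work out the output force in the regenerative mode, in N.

F ≈ 1.30e5 N

With equal pressure on both faces, forces on the annular region cancel; the net push is pressure × rod cross-section.
Rod cross-section A_rod = π/4 × (16.1 cm)² = 203.6 cm^2
F = P × A_rod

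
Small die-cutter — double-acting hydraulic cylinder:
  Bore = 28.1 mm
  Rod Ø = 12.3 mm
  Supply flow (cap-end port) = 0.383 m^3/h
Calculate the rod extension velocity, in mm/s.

v ≈ 172 mm/s

Cap-side area A_cap = π/4 × (28.1 mm)² = 620.2 mm^2
v = Q / A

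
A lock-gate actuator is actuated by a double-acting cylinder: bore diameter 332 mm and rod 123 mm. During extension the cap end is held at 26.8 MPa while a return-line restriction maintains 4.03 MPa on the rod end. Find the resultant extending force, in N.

Cap-side area A_cap = π/4 × (332 mm)² = 86570 mm^2
Rod-side annular area A_ann = π/4 × (332² − 123²) = 74690 mm^2
Net thrust = P_cap·A_cap − P_rod·A_ann = 2.320e6 N − 3.010e5 N

F ≈ 2.02e6 N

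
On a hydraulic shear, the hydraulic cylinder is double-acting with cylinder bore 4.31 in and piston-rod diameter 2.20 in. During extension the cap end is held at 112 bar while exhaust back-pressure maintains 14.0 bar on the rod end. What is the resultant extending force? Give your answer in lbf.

F ≈ 21500 lbf

Cap-side area A_cap = π/4 × (4.31 in)² = 14.59 in^2
Rod-side annular area A_ann = π/4 × (4.31² − 2.20²) = 10.79 in^2
Net thrust = P_cap·A_cap − P_rod·A_ann = 23700 lbf − 2191 lbf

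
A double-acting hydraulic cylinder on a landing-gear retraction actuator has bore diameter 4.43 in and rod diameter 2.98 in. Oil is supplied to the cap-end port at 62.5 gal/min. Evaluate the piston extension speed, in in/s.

Cap-side area A_cap = π/4 × (4.43 in)² = 15.41 in^2
v = Q / A

v ≈ 15.6 in/s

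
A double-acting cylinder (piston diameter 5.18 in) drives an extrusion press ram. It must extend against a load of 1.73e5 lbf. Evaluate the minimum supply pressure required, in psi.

Cap-side area A_cap = π/4 × (5.18 in)² = 21.07 in^2
P = F / A = 1.73e5 lbf / A

P ≈ 8210 psi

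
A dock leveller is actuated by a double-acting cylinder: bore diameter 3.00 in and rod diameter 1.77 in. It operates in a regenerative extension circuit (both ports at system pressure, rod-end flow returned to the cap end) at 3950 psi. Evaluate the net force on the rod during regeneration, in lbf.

F ≈ 9720 lbf

With equal pressure on both faces, forces on the annular region cancel; the net push is pressure × rod cross-section.
Rod cross-section A_rod = π/4 × (1.77 in)² = 2.461 in^2
F = P × A_rod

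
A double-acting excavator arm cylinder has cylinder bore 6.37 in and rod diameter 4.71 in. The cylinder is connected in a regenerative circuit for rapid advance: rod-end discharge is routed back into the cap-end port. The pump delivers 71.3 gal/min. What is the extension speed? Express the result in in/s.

v ≈ 15.8 in/s

In regeneration the rod-end outflow joins the pump flow into the cap end, so the net volume the pump must supply per unit advance equals the rod cross-section area.
Rod cross-section A_rod = π/4 × (4.71 in)² = 17.42 in^2
v = Q_pump / A_rod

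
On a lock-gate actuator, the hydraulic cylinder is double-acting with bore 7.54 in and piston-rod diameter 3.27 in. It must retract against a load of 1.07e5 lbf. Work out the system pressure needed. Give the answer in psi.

P ≈ 2950 psi

Rod-side annular area A_ann = π/4 × (7.54² − 3.27²) = 36.25 in^2
Retraction: pressure acts on the annular area.
P = F / A = 1.07e5 lbf / A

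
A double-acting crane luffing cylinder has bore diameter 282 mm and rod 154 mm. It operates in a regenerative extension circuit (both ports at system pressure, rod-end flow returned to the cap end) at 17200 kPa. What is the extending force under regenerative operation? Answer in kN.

With equal pressure on both faces, forces on the annular region cancel; the net push is pressure × rod cross-section.
Rod cross-section A_rod = π/4 × (154 mm)² = 18630 mm^2
F = P × A_rod

F ≈ 320 kN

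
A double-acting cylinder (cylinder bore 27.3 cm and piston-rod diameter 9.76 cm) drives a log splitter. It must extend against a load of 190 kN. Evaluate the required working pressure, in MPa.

P ≈ 3.25 MPa

Cap-side area A_cap = π/4 × (27.3 cm)² = 585.3 cm^2
P = F / A = 190 kN / A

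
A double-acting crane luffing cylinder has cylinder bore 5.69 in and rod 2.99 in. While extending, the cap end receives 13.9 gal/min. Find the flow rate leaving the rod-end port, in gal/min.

Cap-side area A_cap = π/4 × (5.69 in)² = 25.43 in^2
Rod-side annular area A_ann = π/4 × (5.69² − 2.99²) = 18.41 in^2
Piston speed v = Q_in/A_cap; rod-end outflow Q_out = v × A_ann = Q_in × A_ann/A_cap.

Q_out ≈ 10.1 gal/min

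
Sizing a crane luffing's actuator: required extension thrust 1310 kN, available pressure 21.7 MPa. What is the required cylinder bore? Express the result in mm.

D ≈ 277 mm

Extension force acts on the full piston face: F = P × (π/4)D².
D = √(4F / (πP)) = √(4 × 1310 kN / (π × 21.7 MPa))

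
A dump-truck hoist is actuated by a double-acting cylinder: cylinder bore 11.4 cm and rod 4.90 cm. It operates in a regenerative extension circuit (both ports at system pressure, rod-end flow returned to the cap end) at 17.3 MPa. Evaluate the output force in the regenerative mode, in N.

With equal pressure on both faces, forces on the annular region cancel; the net push is pressure × rod cross-section.
Rod cross-section A_rod = π/4 × (4.90 cm)² = 18.86 cm^2
F = P × A_rod

F ≈ 32600 N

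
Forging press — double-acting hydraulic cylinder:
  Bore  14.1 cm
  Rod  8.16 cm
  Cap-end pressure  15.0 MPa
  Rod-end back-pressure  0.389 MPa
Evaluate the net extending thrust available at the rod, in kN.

F ≈ 230 kN

Cap-side area A_cap = π/4 × (14.1 cm)² = 156.1 cm^2
Rod-side annular area A_ann = π/4 × (14.1² − 8.16²) = 103.8 cm^2
Net thrust = P_cap·A_cap − P_rod·A_ann = 234.2 kN − 4.040 kN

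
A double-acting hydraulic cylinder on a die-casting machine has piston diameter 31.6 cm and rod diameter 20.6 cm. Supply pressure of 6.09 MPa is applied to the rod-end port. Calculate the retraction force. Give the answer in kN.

Rod-side annular area A_ann = π/4 × (31.6² − 20.6²) = 451.0 cm^2
On retraction the pressure acts on the annular area (bore minus rod).
F = P × A_ann

F ≈ 275 kN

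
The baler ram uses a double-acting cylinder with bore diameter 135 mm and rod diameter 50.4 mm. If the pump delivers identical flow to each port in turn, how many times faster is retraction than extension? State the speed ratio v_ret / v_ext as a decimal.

v_ret/v_ext ≈ 1.16

Cap-side area A_cap = π/4 × (135 mm)² = 14310 mm^2
Rod-side annular area A_ann = π/4 × (135² − 50.4²) = 12320 mm^2
For equal Q, v ∝ 1/A, so v_ret/v_ext = A_cap/A_ann.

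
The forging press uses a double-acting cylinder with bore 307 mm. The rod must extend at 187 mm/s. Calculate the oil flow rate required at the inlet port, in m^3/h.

Cap-side area A_cap = π/4 × (307 mm)² = 74020 mm^2
Q = A × v

Q ≈ 49.8 m^3/h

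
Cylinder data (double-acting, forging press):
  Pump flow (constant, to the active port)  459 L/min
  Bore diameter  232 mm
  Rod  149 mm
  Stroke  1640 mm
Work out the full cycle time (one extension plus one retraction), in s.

t ≈ 14.4 s

Cap-side area A_cap = π/4 × (232 mm)² = 42270 mm^2
Rod-side annular area A_ann = π/4 × (232² − 149²) = 24840 mm^2
t_ext = A_cap·L/Q = 9.063 s
t_ret = A_ann·L/Q = 5.324 s
t_cycle = t_ext + t_ret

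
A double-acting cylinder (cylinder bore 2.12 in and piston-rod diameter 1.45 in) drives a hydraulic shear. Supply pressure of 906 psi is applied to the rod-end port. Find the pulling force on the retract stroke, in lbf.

Rod-side annular area A_ann = π/4 × (2.12² − 1.45²) = 1.879 in^2
On retraction the pressure acts on the annular area (bore minus rod).
F = P × A_ann

F ≈ 1700 lbf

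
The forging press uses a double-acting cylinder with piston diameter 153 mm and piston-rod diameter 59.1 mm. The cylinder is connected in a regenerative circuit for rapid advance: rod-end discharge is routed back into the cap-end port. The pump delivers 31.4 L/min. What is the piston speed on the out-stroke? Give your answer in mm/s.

In regeneration the rod-end outflow joins the pump flow into the cap end, so the net volume the pump must supply per unit advance equals the rod cross-section area.
Rod cross-section A_rod = π/4 × (59.1 mm)² = 2743 mm^2
v = Q_pump / A_rod

v ≈ 191 mm/s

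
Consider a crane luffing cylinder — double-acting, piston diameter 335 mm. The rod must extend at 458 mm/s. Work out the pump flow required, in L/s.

Q ≈ 40.4 L/s

Cap-side area A_cap = π/4 × (335 mm)² = 88140 mm^2
Q = A × v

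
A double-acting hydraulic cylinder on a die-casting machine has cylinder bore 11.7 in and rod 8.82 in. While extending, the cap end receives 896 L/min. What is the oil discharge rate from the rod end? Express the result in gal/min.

Cap-side area A_cap = π/4 × (11.7 in)² = 107.5 in^2
Rod-side annular area A_ann = π/4 × (11.7² − 8.82²) = 46.42 in^2
Piston speed v = Q_in/A_cap; rod-end outflow Q_out = v × A_ann = Q_in × A_ann/A_cap.

Q_out ≈ 102 gal/min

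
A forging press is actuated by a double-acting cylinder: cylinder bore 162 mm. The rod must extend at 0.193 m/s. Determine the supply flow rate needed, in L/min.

Q ≈ 239 L/min

Cap-side area A_cap = π/4 × (162 mm)² = 20610 mm^2
Q = A × v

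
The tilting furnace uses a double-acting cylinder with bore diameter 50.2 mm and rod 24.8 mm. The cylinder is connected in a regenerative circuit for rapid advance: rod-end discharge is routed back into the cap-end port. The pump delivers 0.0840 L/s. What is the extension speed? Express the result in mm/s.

v ≈ 174 mm/s

In regeneration the rod-end outflow joins the pump flow into the cap end, so the net volume the pump must supply per unit advance equals the rod cross-section area.
Rod cross-section A_rod = π/4 × (24.8 mm)² = 483.1 mm^2
v = Q_pump / A_rod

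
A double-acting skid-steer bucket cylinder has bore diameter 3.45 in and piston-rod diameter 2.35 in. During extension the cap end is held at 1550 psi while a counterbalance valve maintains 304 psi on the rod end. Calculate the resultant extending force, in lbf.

Cap-side area A_cap = π/4 × (3.45 in)² = 9.348 in^2
Rod-side annular area A_ann = π/4 × (3.45² − 2.35²) = 5.011 in^2
Net thrust = P_cap·A_cap − P_rod·A_ann = 14490 lbf − 1523 lbf

F ≈ 13000 lbf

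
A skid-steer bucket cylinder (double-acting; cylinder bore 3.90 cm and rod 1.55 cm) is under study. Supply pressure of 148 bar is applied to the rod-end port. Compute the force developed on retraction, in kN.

F ≈ 14.9 kN

Rod-side annular area A_ann = π/4 × (3.90² − 1.55²) = 10.06 cm^2
On retraction the pressure acts on the annular area (bore minus rod).
F = P × A_ann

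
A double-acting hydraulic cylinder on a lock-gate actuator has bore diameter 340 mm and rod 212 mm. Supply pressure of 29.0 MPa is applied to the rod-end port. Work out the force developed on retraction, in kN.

F ≈ 1610 kN

Rod-side annular area A_ann = π/4 × (340² − 212²) = 55490 mm^2
On retraction the pressure acts on the annular area (bore minus rod).
F = P × A_ann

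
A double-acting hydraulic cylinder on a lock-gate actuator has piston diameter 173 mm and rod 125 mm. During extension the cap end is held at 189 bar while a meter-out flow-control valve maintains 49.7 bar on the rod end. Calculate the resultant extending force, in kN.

Cap-side area A_cap = π/4 × (173 mm)² = 23510 mm^2
Rod-side annular area A_ann = π/4 × (173² − 125²) = 11230 mm^2
Net thrust = P_cap·A_cap − P_rod·A_ann = 444.3 kN − 55.83 kN

F ≈ 388 kN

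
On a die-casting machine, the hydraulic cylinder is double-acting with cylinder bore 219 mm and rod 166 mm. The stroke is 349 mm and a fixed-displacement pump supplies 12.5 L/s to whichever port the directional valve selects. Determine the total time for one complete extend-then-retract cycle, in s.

Cap-side area A_cap = π/4 × (219 mm)² = 37670 mm^2
Rod-side annular area A_ann = π/4 × (219² − 166²) = 16030 mm^2
t_ext = A_cap·L/Q = 1.052 s
t_ret = A_ann·L/Q = 0.4474 s
t_cycle = t_ext + t_ret

t ≈ 1.50 s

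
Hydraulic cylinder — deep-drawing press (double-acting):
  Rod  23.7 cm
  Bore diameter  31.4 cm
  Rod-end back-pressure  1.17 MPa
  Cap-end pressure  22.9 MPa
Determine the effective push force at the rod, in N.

Cap-side area A_cap = π/4 × (31.4 cm)² = 774.4 cm^2
Rod-side annular area A_ann = π/4 × (31.4² − 23.7²) = 333.2 cm^2
Net thrust = P_cap·A_cap − P_rod·A_ann = 1.773e6 N − 38990 N

F ≈ 1.73e6 N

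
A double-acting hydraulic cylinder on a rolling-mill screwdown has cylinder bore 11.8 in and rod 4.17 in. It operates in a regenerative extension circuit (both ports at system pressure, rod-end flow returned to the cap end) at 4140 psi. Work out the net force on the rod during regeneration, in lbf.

With equal pressure on both faces, forces on the annular region cancel; the net push is pressure × rod cross-section.
Rod cross-section A_rod = π/4 × (4.17 in)² = 13.66 in^2
F = P × A_rod

F ≈ 56500 lbf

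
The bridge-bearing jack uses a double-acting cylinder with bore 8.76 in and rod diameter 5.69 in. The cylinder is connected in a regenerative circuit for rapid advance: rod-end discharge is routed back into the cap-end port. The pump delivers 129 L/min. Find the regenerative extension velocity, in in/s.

v ≈ 5.16 in/s

In regeneration the rod-end outflow joins the pump flow into the cap end, so the net volume the pump must supply per unit advance equals the rod cross-section area.
Rod cross-section A_rod = π/4 × (5.69 in)² = 25.43 in^2
v = Q_pump / A_rod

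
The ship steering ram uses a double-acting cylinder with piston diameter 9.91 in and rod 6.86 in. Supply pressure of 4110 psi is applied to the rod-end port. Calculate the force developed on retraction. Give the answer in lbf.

F ≈ 1.65e5 lbf

Rod-side annular area A_ann = π/4 × (9.91² − 6.86²) = 40.17 in^2
On retraction the pressure acts on the annular area (bore minus rod).
F = P × A_ann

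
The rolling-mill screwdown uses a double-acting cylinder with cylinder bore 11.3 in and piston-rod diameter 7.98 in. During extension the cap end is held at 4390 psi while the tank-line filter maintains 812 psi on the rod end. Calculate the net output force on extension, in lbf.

Cap-side area A_cap = π/4 × (11.3 in)² = 100.3 in^2
Rod-side annular area A_ann = π/4 × (11.3² − 7.98²) = 50.27 in^2
Net thrust = P_cap·A_cap − P_rod·A_ann = 4.403e5 lbf − 40820 lbf

F ≈ 3.99e5 lbf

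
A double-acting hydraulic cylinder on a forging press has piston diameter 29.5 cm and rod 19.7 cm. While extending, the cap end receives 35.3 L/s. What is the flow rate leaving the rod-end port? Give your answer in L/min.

Cap-side area A_cap = π/4 × (29.5 cm)² = 683.5 cm^2
Rod-side annular area A_ann = π/4 × (29.5² − 19.7²) = 378.7 cm^2
Piston speed v = Q_in/A_cap; rod-end outflow Q_out = v × A_ann = Q_in × A_ann/A_cap.

Q_out ≈ 1170 L/min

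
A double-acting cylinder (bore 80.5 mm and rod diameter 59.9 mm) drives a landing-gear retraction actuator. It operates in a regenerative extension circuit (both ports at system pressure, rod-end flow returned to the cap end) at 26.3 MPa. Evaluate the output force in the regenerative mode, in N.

With equal pressure on both faces, forces on the annular region cancel; the net push is pressure × rod cross-section.
Rod cross-section A_rod = π/4 × (59.9 mm)² = 2818 mm^2
F = P × A_rod

F ≈ 74100 N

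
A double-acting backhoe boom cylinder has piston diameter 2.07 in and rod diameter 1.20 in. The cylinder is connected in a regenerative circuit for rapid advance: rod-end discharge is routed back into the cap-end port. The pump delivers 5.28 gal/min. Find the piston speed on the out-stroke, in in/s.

In regeneration the rod-end outflow joins the pump flow into the cap end, so the net volume the pump must supply per unit advance equals the rod cross-section area.
Rod cross-section A_rod = π/4 × (1.20 in)² = 1.131 in^2
v = Q_pump / A_rod

v ≈ 18.0 in/s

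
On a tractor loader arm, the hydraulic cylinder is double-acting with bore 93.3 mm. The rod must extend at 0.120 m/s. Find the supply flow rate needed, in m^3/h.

Cap-side area A_cap = π/4 × (93.3 mm)² = 6837 mm^2
Q = A × v

Q ≈ 2.95 m^3/h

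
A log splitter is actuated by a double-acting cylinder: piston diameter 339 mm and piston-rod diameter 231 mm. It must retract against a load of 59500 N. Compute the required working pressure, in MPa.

Rod-side annular area A_ann = π/4 × (339² − 231²) = 48350 mm^2
Retraction: pressure acts on the annular area.
P = F / A = 59500 N / A

P ≈ 1.23 MPa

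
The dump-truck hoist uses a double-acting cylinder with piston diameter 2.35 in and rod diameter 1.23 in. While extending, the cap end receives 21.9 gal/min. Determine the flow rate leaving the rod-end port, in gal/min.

Q_out ≈ 15.9 gal/min

Cap-side area A_cap = π/4 × (2.35 in)² = 4.337 in^2
Rod-side annular area A_ann = π/4 × (2.35² − 1.23²) = 3.149 in^2
Piston speed v = Q_in/A_cap; rod-end outflow Q_out = v × A_ann = Q_in × A_ann/A_cap.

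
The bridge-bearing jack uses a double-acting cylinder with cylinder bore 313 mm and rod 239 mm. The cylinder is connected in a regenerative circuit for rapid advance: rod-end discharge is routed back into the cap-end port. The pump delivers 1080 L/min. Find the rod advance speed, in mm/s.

In regeneration the rod-end outflow joins the pump flow into the cap end, so the net volume the pump must supply per unit advance equals the rod cross-section area.
Rod cross-section A_rod = π/4 × (239 mm)² = 44860 mm^2
v = Q_pump / A_rod

v ≈ 401 mm/s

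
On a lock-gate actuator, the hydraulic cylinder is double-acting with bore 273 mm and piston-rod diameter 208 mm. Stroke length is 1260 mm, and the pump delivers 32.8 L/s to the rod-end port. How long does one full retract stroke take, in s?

Rod-side annular area A_ann = π/4 × (273² − 208²) = 24560 mm^2
Swept volume V = A × L; t = V / Q = A·L / Q

t ≈ 0.943 s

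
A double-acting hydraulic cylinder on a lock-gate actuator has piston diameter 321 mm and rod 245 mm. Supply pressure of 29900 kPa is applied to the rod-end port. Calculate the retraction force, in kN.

Rod-side annular area A_ann = π/4 × (321² − 245²) = 33780 mm^2
On retraction the pressure acts on the annular area (bore minus rod).
F = P × A_ann

F ≈ 1010 kN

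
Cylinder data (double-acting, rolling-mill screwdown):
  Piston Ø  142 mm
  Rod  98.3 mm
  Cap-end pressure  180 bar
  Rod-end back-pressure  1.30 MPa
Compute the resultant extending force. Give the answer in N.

Cap-side area A_cap = π/4 × (142 mm)² = 15840 mm^2
Rod-side annular area A_ann = π/4 × (142² − 98.3²) = 8248 mm^2
Net thrust = P_cap·A_cap − P_rod·A_ann = 2.851e5 N − 10720 N

F ≈ 2.74e5 N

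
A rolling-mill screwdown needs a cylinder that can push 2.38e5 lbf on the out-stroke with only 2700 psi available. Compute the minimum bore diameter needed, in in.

Extension force acts on the full piston face: F = P × (π/4)D².
D = √(4F / (πP)) = √(4 × 2.38e5 lbf / (π × 2700 psi))

D ≈ 10.6 in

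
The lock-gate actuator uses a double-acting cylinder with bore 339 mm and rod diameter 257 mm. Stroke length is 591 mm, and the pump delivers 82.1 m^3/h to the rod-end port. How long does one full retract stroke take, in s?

Rod-side annular area A_ann = π/4 × (339² − 257²) = 38380 mm^2
Swept volume V = A × L; t = V / Q = A·L / Q

t ≈ 0.995 s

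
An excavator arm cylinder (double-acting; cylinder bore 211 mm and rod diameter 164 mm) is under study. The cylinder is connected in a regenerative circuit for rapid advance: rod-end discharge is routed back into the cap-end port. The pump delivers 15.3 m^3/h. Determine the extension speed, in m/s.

In regeneration the rod-end outflow joins the pump flow into the cap end, so the net volume the pump must supply per unit advance equals the rod cross-section area.
Rod cross-section A_rod = π/4 × (164 mm)² = 21120 mm^2
v = Q_pump / A_rod

v ≈ 0.201 m/s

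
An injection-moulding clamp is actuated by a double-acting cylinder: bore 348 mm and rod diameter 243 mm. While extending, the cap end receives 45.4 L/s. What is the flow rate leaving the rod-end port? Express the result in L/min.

Q_out ≈ 1400 L/min

Cap-side area A_cap = π/4 × (348 mm)² = 95110 mm^2
Rod-side annular area A_ann = π/4 × (348² − 243²) = 48740 mm^2
Piston speed v = Q_in/A_cap; rod-end outflow Q_out = v × A_ann = Q_in × A_ann/A_cap.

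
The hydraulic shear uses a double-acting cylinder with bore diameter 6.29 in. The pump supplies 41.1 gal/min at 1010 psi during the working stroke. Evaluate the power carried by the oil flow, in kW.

W ≈ 18.1 kW

Hydraulic power = P × Q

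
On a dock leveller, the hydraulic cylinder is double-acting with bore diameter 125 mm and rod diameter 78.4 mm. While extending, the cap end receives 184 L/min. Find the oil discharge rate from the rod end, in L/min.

Q_out ≈ 112 L/min

Cap-side area A_cap = π/4 × (125 mm)² = 12270 mm^2
Rod-side annular area A_ann = π/4 × (125² − 78.4²) = 7444 mm^2
Piston speed v = Q_in/A_cap; rod-end outflow Q_out = v × A_ann = Q_in × A_ann/A_cap.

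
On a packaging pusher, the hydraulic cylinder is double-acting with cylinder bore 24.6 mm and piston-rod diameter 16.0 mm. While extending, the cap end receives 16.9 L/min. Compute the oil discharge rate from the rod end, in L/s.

Q_out ≈ 0.163 L/s

Cap-side area A_cap = π/4 × (24.6 mm)² = 475.3 mm^2
Rod-side annular area A_ann = π/4 × (24.6² − 16.0²) = 274.2 mm^2
Piston speed v = Q_in/A_cap; rod-end outflow Q_out = v × A_ann = Q_in × A_ann/A_cap.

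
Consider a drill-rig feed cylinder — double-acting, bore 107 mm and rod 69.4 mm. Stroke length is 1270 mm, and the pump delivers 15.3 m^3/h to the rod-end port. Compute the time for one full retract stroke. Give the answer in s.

t ≈ 1.56 s

Rod-side annular area A_ann = π/4 × (107² − 69.4²) = 5209 mm^2
Swept volume V = A × L; t = V / Q = A·L / Q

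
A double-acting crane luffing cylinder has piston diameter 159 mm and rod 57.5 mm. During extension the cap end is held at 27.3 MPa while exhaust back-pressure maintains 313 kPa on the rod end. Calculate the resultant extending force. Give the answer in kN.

F ≈ 537 kN

Cap-side area A_cap = π/4 × (159 mm)² = 19860 mm^2
Rod-side annular area A_ann = π/4 × (159² − 57.5²) = 17260 mm^2
Net thrust = P_cap·A_cap − P_rod·A_ann = 542.1 kN − 5.402 kN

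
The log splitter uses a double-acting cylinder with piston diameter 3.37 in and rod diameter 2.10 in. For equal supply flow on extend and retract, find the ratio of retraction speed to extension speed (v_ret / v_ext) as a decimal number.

v_ret/v_ext ≈ 1.63

Cap-side area A_cap = π/4 × (3.37 in)² = 8.920 in^2
Rod-side annular area A_ann = π/4 × (3.37² − 2.10²) = 5.456 in^2
For equal Q, v ∝ 1/A, so v_ret/v_ext = A_cap/A_ann.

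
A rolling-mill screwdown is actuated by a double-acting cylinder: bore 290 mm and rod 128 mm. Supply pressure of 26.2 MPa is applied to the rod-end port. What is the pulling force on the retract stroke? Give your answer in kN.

F ≈ 1390 kN

Rod-side annular area A_ann = π/4 × (290² − 128²) = 53180 mm^2
On retraction the pressure acts on the annular area (bore minus rod).
F = P × A_ann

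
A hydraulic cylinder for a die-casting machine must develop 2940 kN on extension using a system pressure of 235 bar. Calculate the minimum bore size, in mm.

D ≈ 399 mm

Extension force acts on the full piston face: F = P × (π/4)D².
D = √(4F / (πP)) = √(4 × 2940 kN / (π × 235 bar))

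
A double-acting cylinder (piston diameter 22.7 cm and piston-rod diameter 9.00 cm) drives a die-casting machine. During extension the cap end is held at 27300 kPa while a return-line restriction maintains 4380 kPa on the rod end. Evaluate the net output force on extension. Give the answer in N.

F ≈ 9.55e5 N

Cap-side area A_cap = π/4 × (22.7 cm)² = 404.7 cm^2
Rod-side annular area A_ann = π/4 × (22.7² − 9.00²) = 341.1 cm^2
Net thrust = P_cap·A_cap − P_rod·A_ann = 1.105e6 N − 1.494e5 N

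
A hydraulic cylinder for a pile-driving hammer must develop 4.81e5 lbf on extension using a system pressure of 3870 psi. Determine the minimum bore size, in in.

D ≈ 12.6 in

Extension force acts on the full piston face: F = P × (π/4)D².
D = √(4F / (πP)) = √(4 × 4.81e5 lbf / (π × 3870 psi))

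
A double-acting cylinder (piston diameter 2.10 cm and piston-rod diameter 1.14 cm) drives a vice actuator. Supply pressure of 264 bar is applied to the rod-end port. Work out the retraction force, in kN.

F ≈ 6.45 kN

Rod-side annular area A_ann = π/4 × (2.10² − 1.14²) = 2.443 cm^2
On retraction the pressure acts on the annular area (bore minus rod).
F = P × A_ann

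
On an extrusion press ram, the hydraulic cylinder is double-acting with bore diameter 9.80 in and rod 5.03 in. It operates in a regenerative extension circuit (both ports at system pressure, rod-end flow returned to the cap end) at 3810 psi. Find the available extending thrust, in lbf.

F ≈ 75700 lbf

With equal pressure on both faces, forces on the annular region cancel; the net push is pressure × rod cross-section.
Rod cross-section A_rod = π/4 × (5.03 in)² = 19.87 in^2
F = P × A_rod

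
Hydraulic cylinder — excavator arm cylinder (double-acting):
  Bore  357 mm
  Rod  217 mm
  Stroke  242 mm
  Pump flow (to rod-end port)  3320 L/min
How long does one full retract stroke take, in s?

Rod-side annular area A_ann = π/4 × (357² − 217²) = 63110 mm^2
Swept volume V = A × L; t = V / Q = A·L / Q

t ≈ 0.276 s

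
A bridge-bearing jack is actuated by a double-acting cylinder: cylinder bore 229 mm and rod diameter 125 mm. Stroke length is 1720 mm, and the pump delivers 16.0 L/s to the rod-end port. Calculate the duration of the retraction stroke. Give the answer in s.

Rod-side annular area A_ann = π/4 × (229² − 125²) = 28920 mm^2
Swept volume V = A × L; t = V / Q = A·L / Q

t ≈ 3.11 s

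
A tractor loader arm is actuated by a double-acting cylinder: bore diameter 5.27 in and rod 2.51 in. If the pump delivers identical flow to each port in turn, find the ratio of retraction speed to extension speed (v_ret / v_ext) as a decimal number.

v_ret/v_ext ≈ 1.29

Cap-side area A_cap = π/4 × (5.27 in)² = 21.81 in^2
Rod-side annular area A_ann = π/4 × (5.27² − 2.51²) = 16.86 in^2
For equal Q, v ∝ 1/A, so v_ret/v_ext = A_cap/A_ann.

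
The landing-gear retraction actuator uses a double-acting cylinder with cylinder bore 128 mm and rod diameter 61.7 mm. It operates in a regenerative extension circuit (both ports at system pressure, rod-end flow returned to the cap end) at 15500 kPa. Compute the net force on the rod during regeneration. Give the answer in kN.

F ≈ 46.3 kN

With equal pressure on both faces, forces on the annular region cancel; the net push is pressure × rod cross-section.
Rod cross-section A_rod = π/4 × (61.7 mm)² = 2990 mm^2
F = P × A_rod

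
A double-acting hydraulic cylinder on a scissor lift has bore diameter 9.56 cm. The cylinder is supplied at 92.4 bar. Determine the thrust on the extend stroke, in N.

F ≈ 66300 N

Cap-side area A_cap = π/4 × (9.56 cm)² = 71.78 cm^2
F = P × A_cap = 92.4 bar × A_cap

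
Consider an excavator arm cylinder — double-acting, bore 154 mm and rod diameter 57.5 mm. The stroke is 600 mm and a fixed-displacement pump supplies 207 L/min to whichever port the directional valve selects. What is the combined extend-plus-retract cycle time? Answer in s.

t ≈ 6.03 s

Cap-side area A_cap = π/4 × (154 mm)² = 18630 mm^2
Rod-side annular area A_ann = π/4 × (154² − 57.5²) = 16030 mm^2
t_ext = A_cap·L/Q = 3.239 s
t_ret = A_ann·L/Q = 2.788 s
t_cycle = t_ext + t_ret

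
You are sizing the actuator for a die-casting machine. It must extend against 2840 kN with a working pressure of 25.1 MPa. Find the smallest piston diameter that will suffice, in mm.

D ≈ 380 mm

Extension force acts on the full piston face: F = P × (π/4)D².
D = √(4F / (πP)) = √(4 × 2840 kN / (π × 25.1 MPa))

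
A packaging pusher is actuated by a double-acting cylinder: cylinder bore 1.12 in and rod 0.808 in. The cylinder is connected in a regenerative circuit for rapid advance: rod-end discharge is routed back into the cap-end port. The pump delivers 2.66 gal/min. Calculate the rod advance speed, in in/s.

In regeneration the rod-end outflow joins the pump flow into the cap end, so the net volume the pump must supply per unit advance equals the rod cross-section area.
Rod cross-section A_rod = π/4 × (0.808 in)² = 0.5128 in^2
v = Q_pump / A_rod

v ≈ 20.0 in/s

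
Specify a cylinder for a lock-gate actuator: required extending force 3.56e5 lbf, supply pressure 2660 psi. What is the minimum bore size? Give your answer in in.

D ≈ 13.1 in

Extension force acts on the full piston face: F = P × (π/4)D².
D = √(4F / (πP)) = √(4 × 3.56e5 lbf / (π × 2660 psi))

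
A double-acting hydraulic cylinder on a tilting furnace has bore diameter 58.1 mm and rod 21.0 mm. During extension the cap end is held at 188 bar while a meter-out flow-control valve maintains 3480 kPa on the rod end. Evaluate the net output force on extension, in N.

Cap-side area A_cap = π/4 × (58.1 mm)² = 2651 mm^2
Rod-side annular area A_ann = π/4 × (58.1² − 21.0²) = 2305 mm^2
Net thrust = P_cap·A_cap − P_rod·A_ann = 49840 N − 8021 N

F ≈ 41800 N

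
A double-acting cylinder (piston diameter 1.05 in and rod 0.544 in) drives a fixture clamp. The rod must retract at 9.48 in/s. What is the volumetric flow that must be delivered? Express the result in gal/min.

Q ≈ 1.56 gal/min

Rod-side annular area A_ann = π/4 × (1.05² − 0.544²) = 0.6335 in^2
Q = A × v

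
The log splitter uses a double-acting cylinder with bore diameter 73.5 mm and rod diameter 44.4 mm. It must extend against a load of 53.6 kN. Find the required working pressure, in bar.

P ≈ 126 bar

Cap-side area A_cap = π/4 × (73.5 mm)² = 4243 mm^2
P = F / A = 53.6 kN / A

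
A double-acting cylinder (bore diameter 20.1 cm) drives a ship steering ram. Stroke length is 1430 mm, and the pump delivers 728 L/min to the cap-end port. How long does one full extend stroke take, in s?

t ≈ 3.74 s

Cap-side area A_cap = π/4 × (20.1 cm)² = 317.3 cm^2
Swept volume V = A × L; t = V / Q = A·L / Q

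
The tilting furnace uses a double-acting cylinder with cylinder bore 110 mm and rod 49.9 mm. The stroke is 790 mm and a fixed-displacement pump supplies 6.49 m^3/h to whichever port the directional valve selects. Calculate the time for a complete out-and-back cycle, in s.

t ≈ 7.47 s

Cap-side area A_cap = π/4 × (110 mm)² = 9503 mm^2
Rod-side annular area A_ann = π/4 × (110² − 49.9²) = 7548 mm^2
t_ext = A_cap·L/Q = 4.164 s
t_ret = A_ann·L/Q = 3.307 s
t_cycle = t_ext + t_ret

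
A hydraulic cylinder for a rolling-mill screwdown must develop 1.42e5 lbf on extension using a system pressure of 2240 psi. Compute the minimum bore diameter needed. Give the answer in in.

D ≈ 8.98 in

Extension force acts on the full piston face: F = P × (π/4)D².
D = √(4F / (πP)) = √(4 × 1.42e5 lbf / (π × 2240 psi))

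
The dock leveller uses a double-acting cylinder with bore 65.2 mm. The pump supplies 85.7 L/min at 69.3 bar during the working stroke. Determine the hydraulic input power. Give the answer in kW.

Hydraulic power = P × Q

W ≈ 9.90 kW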